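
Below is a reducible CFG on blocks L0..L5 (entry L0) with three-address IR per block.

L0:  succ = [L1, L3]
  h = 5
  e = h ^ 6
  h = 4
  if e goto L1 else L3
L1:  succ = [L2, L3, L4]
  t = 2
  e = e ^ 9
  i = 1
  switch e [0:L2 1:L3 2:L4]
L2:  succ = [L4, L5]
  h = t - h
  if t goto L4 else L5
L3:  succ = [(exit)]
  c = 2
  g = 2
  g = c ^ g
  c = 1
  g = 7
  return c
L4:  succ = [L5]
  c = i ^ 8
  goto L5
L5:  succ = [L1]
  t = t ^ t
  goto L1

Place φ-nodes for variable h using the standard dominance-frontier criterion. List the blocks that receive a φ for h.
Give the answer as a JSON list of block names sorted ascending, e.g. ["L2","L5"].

Answer: ["L1", "L3", "L4", "L5"]

Analysis:
idom tree: L1←L0 L2←L1 L3←L0 L4←L1 L5←L1
Dom at joins:
  L1: preds {L0,L5}: {L0} ∩ {L0,L1,L5} = {L0}; idom=L0
  L3: preds {L0,L1}: {L0} ∩ {L0,L1} = {L0}; idom=L0
  L4: preds {L1,L2}: {L0,L1} ∩ {L0,L1,L2} = {L0,L1}; idom=L1
  L5: preds {L2,L4}: {L0,L1,L2} ∩ {L0,L1,L4} = {L0,L1}; idom=L1

DF walk-up:
  join L1 pred L0: · stop@L0
  join L1 pred L5: L5→L1 stop@L0
  join L3 pred L0: · stop@L0
  join L3 pred L1: L1 stop@L0
  join L4 pred L1: · stop@L1
  join L4 pred L2: L2 stop@L1
  join L5 pred L2: L2 stop@L1
  join L5 pred L4: L4 stop@L1
  L0 → ∅
  L1 → {L1,L3}
  L2 → {L4,L5}
  L3 → ∅
  L4 → {L5}
  L5 → {L1}

φ for h: defs {L0,L2}
  DF⁺ = {L1,L3,L4,L5}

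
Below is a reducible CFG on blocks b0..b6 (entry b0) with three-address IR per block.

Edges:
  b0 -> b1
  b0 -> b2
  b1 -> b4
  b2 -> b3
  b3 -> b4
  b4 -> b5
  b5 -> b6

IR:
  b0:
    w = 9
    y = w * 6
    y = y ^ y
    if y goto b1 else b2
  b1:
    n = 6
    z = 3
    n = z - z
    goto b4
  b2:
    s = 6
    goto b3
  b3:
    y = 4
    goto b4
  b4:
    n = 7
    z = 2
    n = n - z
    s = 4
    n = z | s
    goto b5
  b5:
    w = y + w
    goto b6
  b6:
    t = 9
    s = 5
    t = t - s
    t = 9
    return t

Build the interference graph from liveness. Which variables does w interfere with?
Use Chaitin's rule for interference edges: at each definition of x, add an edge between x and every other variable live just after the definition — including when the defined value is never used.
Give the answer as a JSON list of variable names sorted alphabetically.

Answer: ["n", "s", "y", "z"]

Derivation:
Per-block:
  b0: {w,y} / ∅
  b1: {n,z} / ∅
  b2: {s} / ∅
  b3: {y} / ∅
  b4: {n,s,z} / ∅
  b5: {w} / {w,y}
  b6: {s,t} / ∅

Backward fixpoint:
  b0 li=∅ lo={w,y}
  b1 li={w,y} lo={w,y}
  b2 li={w} lo={w}
  b3 li={w} lo={w,y}
  b4 li={w,y} lo={w,y}
  b5 li={w,y} lo=∅
  b6 li=∅ lo=∅

Conflict graph:
  n — {w,y,z}
  s — {t,w,y,z}
  t — {s}
  w — {n,s,y,z}
  y — {n,s,w,z}
  z — {n,s,w,y}

N(w) = ["n", "s", "y", "z"]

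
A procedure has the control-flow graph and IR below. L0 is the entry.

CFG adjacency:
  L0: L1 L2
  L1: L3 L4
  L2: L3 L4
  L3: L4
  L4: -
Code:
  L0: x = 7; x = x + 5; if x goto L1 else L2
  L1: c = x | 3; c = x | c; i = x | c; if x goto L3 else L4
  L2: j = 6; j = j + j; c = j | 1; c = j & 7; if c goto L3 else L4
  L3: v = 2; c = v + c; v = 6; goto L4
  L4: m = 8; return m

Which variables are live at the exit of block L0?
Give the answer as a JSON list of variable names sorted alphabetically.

Answer: ["x"]

Analysis:
Block summaries:
  L0: def={x} ue=∅
  L1: def={c,i} ue={x}
  L2: def={c,j} ue=∅
  L3: def={c,v} ue={c}
  L4: def={m} ue=∅

Liveness:
  L0 li=∅ lo={x}
  L1 li={x} lo={c}
  L2 li=∅ lo={c}
  L3 li={c} lo=∅
  L4 li=∅ lo=∅

live-out(L0) = ["x"]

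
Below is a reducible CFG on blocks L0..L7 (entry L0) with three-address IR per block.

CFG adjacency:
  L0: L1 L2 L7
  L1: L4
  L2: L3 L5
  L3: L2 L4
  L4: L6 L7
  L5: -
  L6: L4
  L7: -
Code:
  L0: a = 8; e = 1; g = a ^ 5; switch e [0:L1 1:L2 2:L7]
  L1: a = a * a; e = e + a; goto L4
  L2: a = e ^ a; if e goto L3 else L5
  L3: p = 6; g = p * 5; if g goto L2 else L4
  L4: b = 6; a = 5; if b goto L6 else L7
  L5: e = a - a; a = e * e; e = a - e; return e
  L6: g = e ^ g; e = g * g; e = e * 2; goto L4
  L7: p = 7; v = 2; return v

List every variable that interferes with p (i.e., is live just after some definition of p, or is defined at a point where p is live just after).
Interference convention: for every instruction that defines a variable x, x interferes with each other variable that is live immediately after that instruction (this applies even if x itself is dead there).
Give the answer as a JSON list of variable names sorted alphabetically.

def/use:
  L0 def {a,e,g} use ∅
  L1 def {a,e} use {a,e}
  L2 def {a} use {a,e}
  L3 def {g,p} use ∅
  L4 def {a,b} use ∅
  L5 def {a,e} use {a}
  L6 def {e,g} use {e,g}
  L7 def {p,v} use ∅

Backward fixpoint:
  L0 li=∅ lo={a,e,g}
  L1 li={a,e,g} lo={e,g}
  L2 li={a,e} lo={a,e}
  L3 li={a,e} lo={a,e,g}
  L4 li={e,g} lo={e,g}
  L5 li={a} lo=∅
  L6 li={e,g} lo={e,g}
  L7 li=∅ lo=∅

Interference:
  a: {b,e,g,p}
  b: {a,e,g}
  e: {a,b,g,p}
  g: {a,b,e}
  p: {a,e}
  v: ∅

N(p) = ["a", "e"]

Answer: ["a", "e"]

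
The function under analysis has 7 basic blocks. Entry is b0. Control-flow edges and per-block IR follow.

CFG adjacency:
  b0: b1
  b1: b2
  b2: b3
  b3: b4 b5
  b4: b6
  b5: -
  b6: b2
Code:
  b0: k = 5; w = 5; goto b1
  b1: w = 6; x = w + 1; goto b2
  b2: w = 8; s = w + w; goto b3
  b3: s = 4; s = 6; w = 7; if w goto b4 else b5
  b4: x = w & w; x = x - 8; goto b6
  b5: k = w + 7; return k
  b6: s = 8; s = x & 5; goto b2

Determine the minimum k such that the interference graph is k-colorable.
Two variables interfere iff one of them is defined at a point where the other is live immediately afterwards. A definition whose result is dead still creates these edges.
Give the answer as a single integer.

Block summaries:
  b0: def={k,w} ue=∅
  b1: def={w,x} ue=∅
  b2: def={s,w} ue=∅
  b3: def={s,w} ue=∅
  b4: def={x} ue={w}
  b5: def={k} ue={w}
  b6: def={s} ue={x}

Liveness:
  b0: in=∅ out=∅
  b1: in=∅ out=∅
  b2: in=∅ out=∅
  b3: in=∅ out={w}
  b4: in={w} out={x}
  b5: in={w} out=∅
  b6: in={x} out=∅

Interfere edges:
  k: ∅
  s: {x}
  w: ∅
  x: {s}

Chromatic number:
  {s,x} pairwise interfere (2-clique) ⇒ χ ≥ 2
  2-colouring: c0={k,s,w}  c1={x}
  χ = 2

Answer: 2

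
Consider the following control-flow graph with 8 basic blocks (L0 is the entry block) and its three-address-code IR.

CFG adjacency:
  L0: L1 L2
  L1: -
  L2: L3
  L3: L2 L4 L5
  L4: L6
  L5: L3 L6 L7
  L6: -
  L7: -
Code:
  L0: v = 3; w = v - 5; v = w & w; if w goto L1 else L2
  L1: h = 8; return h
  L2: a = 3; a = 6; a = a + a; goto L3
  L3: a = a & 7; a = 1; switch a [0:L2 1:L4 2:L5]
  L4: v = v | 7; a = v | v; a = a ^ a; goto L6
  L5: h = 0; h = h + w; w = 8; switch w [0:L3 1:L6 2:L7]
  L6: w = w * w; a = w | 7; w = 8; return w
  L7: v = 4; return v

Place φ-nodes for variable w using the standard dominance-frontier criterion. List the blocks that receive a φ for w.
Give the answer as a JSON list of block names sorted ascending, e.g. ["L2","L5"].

idom tree: L1←L0 L2←L0 L3←L2 L4←L3 L5←L3 L6←L3 L7←L5
Dom at joins:
  L2: preds {L0,L3}: {L0} ∩ {L0,L2,L3} = {L0}; idom=L0
  L3: preds {L2,L5}: {L0,L2} ∩ {L0,L2,L3,L5} = {L0,L2}; idom=L2
  L6: preds {L4,L5}: {L0,L2,L3,L4} ∩ {L0,L2,L3,L5} = {L0,L2,L3}; idom=L3

DF walk-up:
  L2←L0: walk · to L0
  L2←L3: walk L3→L2 to L0
  L3←L2: walk · to L2
  L3←L5: walk L5→L3 to L2
  L6←L4: walk L4 to L3
  L6←L5: walk L5 to L3
  L0 → ∅
  L1 → ∅
  L2 → {L2}
  L3 → {L2,L3}
  L4 → {L6}
  L5 → {L3,L6}
  L6 → ∅
  L7 → ∅

φ for w: defs {L0,L5,L6}
  DF⁺ = {L2,L3,L6}

Answer: ["L2", "L3", "L6"]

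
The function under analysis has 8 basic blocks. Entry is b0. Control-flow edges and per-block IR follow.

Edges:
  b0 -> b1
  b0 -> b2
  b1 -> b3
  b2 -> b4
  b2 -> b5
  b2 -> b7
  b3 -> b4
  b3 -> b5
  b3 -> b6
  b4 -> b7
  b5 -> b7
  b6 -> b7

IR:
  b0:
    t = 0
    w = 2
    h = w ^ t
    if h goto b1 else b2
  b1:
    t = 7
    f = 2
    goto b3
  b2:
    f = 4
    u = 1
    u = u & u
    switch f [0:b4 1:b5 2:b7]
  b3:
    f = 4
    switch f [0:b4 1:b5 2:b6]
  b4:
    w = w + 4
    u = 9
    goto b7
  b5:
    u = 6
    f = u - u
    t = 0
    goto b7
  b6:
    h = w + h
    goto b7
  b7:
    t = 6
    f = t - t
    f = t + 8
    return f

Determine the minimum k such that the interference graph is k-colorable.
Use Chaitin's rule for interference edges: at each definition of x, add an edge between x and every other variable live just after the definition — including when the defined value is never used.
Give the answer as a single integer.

def/use:
  b0 def {h,t,w} use ∅
  b1 def {f,t} use ∅
  b2 def {f,u} use ∅
  b3 def {f} use ∅
  b4 def {u,w} use {w}
  b5 def {f,t,u} use ∅
  b6 def {h} use {h,w}
  b7 def {f,t} use ∅

Backward fixpoint:
  b0 li=∅ lo={h,w}
  b1 li={h,w} lo={h,w}
  b2 li={w} lo={w}
  b3 li={h,w} lo={h,w}
  b4 li={w} lo=∅
  b5 li=∅ lo=∅
  b6 li={h,w} lo=∅
  b7 li=∅ lo=∅

Interfere edges:
  f — {h,t,u,w}
  h — {f,t,w}
  t — {f,h,w}
  u — {f,w}
  w — {f,h,t,u}

Chromatic number:
  clique {f,h,t,w} ⇒ need ≥ 4
  assign f→r0 h→r2 t→r3 u→r2 w→r1 — no edge inside a register ⇒ χ ≤ 4
  χ = 4

Answer: 4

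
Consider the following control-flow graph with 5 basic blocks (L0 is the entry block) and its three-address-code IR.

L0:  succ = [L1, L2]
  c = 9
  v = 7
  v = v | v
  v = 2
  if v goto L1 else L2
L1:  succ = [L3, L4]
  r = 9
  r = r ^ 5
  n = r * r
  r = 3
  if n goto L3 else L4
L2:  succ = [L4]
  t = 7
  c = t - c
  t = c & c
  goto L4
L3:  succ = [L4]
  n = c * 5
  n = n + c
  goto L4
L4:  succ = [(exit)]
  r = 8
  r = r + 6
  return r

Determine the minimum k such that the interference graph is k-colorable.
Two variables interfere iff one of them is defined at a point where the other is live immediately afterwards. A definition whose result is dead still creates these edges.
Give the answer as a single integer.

Answer: 3

Derivation:
def/use:
  L0: def={c,v} ue=∅
  L1: def={n,r} ue=∅
  L2: def={c,t} ue={c}
  L3: def={n} ue={c}
  L4: def={r} ue=∅

Liveness:
  L0 li=∅ lo={c}
  L1 li={c} lo={c}
  L2 li={c} lo=∅
  L3 li={c} lo=∅
  L4 li=∅ lo=∅

Interference:
  c: {n,r,t,v}
  n: {c,r}
  r: {c,n}
  t: {c}
  v: {c}

Registers:
  {c,n,r} pairwise interfere (3-clique) ⇒ χ ≥ 3
  assign c→r0 n→r1 r→r2 t→r1 v→r1 — no edge inside a register ⇒ χ ≤ 3
  χ = 3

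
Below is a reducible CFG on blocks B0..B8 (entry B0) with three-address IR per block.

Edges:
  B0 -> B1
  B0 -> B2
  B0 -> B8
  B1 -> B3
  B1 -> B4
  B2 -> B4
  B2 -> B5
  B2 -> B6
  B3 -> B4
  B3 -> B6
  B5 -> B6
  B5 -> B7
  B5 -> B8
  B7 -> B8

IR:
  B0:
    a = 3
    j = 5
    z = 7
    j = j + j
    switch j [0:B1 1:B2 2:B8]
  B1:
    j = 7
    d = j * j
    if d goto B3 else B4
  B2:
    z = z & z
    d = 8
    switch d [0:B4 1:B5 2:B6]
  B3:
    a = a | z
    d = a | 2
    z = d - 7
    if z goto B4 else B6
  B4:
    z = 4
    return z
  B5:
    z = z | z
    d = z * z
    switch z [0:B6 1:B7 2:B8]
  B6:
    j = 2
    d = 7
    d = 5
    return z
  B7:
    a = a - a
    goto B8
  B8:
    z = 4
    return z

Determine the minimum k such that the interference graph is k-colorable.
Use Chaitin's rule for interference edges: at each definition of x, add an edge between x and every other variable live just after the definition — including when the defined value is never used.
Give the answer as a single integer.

Answer: 3

Derivation:
def/use:
  B0: def={a,j,z} ue=∅
  B1: def={d,j} ue=∅
  B2: def={d,z} ue={z}
  B3: def={a,d,z} ue={a,z}
  B4: def={z} ue=∅
  B5: def={d,z} ue={z}
  B6: def={d,j} ue={z}
  B7: def={a} ue={a}
  B8: def={z} ue=∅

Liveness:
  B0 li=∅ lo={a,z}
  B1 li={a,z} lo={a,z}
  B2 li={a,z} lo={a,z}
  B3 li={a,z} lo={z}
  B4 li=∅ lo=∅
  B5 li={a,z} lo={a,z}
  B6 li={z} lo=∅
  B7 li={a} lo=∅
  B8 li=∅ lo=∅

Interfere edges:
  a — {d,j,z}
  d — {a,z}
  j — {a,z}
  z — {a,d,j}

Colouring:
  clique {a,d,z} ⇒ need ≥ 3
  3-colouring: R0={a}  R1={z}  R2={d,j}
  χ = 3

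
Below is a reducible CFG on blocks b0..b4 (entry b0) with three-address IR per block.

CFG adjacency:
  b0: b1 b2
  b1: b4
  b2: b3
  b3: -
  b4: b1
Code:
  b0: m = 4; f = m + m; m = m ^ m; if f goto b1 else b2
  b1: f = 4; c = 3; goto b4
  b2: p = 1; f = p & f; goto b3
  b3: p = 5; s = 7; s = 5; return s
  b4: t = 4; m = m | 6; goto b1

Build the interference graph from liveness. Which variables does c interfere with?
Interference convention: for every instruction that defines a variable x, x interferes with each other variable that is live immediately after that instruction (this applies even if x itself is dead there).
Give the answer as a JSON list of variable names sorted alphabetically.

Answer: ["m"]

Analysis:
Per-block:
  b0: def={f,m} ue=∅
  b1: def={c,f} ue=∅
  b2: def={f,p} ue={f}
  b3: def={p,s} ue=∅
  b4: def={m,t} ue={m}

Backward fixpoint:
  b0: in=∅ out={f,m}
  b1: in={m} out={m}
  b2: in={f} out=∅
  b3: in=∅ out=∅
  b4: in={m} out={m}

Conflict graph:
  c: {m}
  f: {m,p}
  m: {c,f,t}
  p: {f}
  s: ∅
  t: {m}

N(c) = ["m"]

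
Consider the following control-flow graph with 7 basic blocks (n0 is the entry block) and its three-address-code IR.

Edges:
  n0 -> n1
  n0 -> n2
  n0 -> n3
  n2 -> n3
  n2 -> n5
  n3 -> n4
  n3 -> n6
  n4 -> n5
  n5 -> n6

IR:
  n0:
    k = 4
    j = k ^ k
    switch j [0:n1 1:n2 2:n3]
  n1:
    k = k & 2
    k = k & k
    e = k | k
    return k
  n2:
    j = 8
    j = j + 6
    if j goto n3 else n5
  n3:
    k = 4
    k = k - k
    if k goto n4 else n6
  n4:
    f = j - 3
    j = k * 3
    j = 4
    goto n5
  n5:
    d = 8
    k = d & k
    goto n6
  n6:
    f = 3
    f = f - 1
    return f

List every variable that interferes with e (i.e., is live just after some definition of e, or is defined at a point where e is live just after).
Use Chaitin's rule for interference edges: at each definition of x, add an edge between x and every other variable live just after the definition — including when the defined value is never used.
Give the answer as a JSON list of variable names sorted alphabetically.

Block summaries:
  n0: def={j,k} ue=∅
  n1: def={e,k} ue={k}
  n2: def={j} ue=∅
  n3: def={k} ue=∅
  n4: def={f,j} ue={j,k}
  n5: def={d,k} ue={k}
  n6: def={f} ue=∅

Live sets:
  n0 li=∅ lo={j,k}
  n1 li={k} lo=∅
  n2 li={k} lo={j,k}
  n3 li={j} lo={j,k}
  n4 li={j,k} lo={k}
  n5 li={k} lo=∅
  n6 li=∅ lo=∅

Interfere edges:
  d: {k}
  e: {k}
  f: {k}
  j: {k}
  k: {d,e,f,j}

N(e) = ["k"]

Answer: ["k"]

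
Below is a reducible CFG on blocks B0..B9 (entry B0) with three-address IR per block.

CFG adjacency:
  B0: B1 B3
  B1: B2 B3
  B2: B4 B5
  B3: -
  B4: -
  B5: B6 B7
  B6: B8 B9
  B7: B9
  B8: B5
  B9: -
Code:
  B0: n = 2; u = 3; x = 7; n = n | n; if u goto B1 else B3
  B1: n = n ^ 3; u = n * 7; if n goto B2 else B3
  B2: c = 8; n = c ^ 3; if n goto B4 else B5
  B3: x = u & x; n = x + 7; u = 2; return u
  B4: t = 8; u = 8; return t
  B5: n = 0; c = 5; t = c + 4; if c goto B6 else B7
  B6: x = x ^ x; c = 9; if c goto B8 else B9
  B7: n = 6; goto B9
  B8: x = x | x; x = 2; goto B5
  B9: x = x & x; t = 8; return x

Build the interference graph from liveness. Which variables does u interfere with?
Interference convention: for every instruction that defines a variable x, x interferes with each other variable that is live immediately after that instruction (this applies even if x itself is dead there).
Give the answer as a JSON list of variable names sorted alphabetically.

Block summaries:
  B0 def {n,u,x} use ∅
  B1 def {n,u} use {n}
  B2 def {c,n} use ∅
  B3 def {n,u,x} use {u,x}
  B4 def {t,u} use ∅
  B5 def {c,n,t} use ∅
  B6 def {c,x} use {x}
  B7 def {n} use ∅
  B8 def {x} use {x}
  B9 def {t,x} use {x}

Backward fixpoint:
  B0: in=∅ out={n,u,x}
  B1: in={n,x} out={u,x}
  B2: in={x} out={x}
  B3: in={u,x} out=∅
  B4: in=∅ out=∅
  B5: in={x} out={x}
  B6: in={x} out={x}
  B7: in={x} out={x}
  B8: in={x} out={x}
  B9: in={x} out=∅

Interference:
  c↔{t,x}
  n↔{u,x}
  t↔{c,u,x}
  u↔{n,t,x}
  x↔{c,n,t,u}

N(u) = ["n", "t", "x"]

Answer: ["n", "t", "x"]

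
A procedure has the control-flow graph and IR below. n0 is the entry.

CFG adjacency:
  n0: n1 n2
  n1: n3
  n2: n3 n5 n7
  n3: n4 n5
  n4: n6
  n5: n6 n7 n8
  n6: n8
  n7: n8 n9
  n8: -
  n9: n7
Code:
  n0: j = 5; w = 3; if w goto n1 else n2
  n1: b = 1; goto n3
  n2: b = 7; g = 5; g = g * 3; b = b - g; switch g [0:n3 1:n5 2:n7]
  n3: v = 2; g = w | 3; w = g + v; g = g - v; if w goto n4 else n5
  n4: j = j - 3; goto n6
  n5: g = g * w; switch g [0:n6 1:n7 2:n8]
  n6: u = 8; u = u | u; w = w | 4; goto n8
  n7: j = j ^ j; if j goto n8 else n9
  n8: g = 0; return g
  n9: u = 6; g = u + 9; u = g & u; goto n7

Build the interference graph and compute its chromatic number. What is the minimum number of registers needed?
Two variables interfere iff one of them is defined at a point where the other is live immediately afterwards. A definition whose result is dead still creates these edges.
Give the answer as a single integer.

Answer: 4

Analysis:
def/use:
  n0 def {j,w} use ∅
  n1 def {b} use ∅
  n2 def {b,g} use ∅
  n3 def {g,v,w} use {w}
  n4 def {j} use {j}
  n5 def {g} use {g,w}
  n6 def {u,w} use {w}
  n7 def {j} use {j}
  n8 def {g} use ∅
  n9 def {g,u} use ∅

Live sets:
  n0 li=∅ lo={j,w}
  n1 li={j,w} lo={j,w}
  n2 li={j,w} lo={g,j,w}
  n3 li={j,w} lo={g,j,w}
  n4 li={j,w} lo={w}
  n5 li={g,j,w} lo={j,w}
  n6 li={w} lo=∅
  n7 li={j} lo={j}
  n8 li=∅ lo=∅
  n9 li={j} lo={j}

Interfere edges:
  b↔{g,j,w}
  g↔{b,j,u,v,w}
  j↔{b,g,u,v,w}
  u↔{g,j,w}
  v↔{g,j,w}
  w↔{b,g,j,u,v}

Colouring:
  {b,g,j,w} pairwise interfere (4-clique) ⇒ χ ≥ 4
  4-colouring: R0={g}  R1={j}  R2={w}  R3={b,u,v}
  χ = 4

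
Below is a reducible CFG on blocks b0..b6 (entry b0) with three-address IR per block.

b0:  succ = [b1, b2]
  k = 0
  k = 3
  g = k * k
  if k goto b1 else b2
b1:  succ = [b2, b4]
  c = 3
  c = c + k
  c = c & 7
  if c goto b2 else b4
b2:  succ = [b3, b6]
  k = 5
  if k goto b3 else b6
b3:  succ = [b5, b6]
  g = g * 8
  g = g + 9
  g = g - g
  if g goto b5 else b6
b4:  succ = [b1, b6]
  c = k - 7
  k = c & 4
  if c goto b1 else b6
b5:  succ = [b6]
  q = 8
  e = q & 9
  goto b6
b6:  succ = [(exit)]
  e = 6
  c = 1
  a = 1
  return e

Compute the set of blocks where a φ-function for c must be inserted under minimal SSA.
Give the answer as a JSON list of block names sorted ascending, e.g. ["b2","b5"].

Answer: ["b1", "b2", "b6"]

Working:
idom tree: b1←b0 b2←b0 b3←b2 b4←b1 b5←b3 b6←b0
Join-block Dom:
  b1: preds {b0,b4}: {b0} ∩ {b0,b1,b4} = {b0}; idom=b0
  b2: preds {b0,b1}: {b0} ∩ {b0,b1} = {b0}; idom=b0
  b6: preds {b2,b3,b4,b5}: {b0,b2} ∩ {b0,b2,b3} ∩ {b0,b1,b4} ∩ {b0,b2,b3,b5} = {b0}; idom=b0

DF walk-up:
  join b1 pred b0: · stop@b0
  join b1 pred b4: b4→b1 stop@b0
  join b2 pred b0: · stop@b0
  join b2 pred b1: b1 stop@b0
  join b6 pred b2: b2 stop@b0
  join b6 pred b3: b3→b2 stop@b0
  join b6 pred b4: b4→b1 stop@b0
  join b6 pred b5: b5→b3→b2 stop@b0
  b0: DF=∅
  b1: DF={b1,b2,b6}
  b2: DF={b6}
  b3: DF={b6}
  b4: DF={b1,b6}
  b5: DF={b6}
  b6: DF=∅

φ for c: defs {b1,b4,b6}
  DF⁺ = {b1,b2,b6}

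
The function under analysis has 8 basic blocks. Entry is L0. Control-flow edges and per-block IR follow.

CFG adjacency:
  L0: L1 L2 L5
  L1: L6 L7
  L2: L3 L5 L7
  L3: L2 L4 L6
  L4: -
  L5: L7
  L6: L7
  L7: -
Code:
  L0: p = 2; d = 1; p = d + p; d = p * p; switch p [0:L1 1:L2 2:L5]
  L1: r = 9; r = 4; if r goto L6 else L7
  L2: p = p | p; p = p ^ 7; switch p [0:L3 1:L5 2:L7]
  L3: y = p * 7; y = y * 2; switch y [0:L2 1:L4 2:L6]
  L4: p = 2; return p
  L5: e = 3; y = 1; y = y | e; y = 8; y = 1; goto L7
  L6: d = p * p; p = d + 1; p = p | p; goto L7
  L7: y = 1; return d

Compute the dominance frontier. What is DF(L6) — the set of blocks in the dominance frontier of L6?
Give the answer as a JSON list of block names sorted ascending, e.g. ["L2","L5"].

idom tree: L1←L0 L2←L0 L3←L2 L4←L3 L5←L0 L6←L0 L7←L0
Dom at joins:
  L2: preds {L0,L3}: {L0} ∩ {L0,L2,L3} = {L0}; idom=L0
  L5: preds {L0,L2}: {L0} ∩ {L0,L2} = {L0}; idom=L0
  L6: preds {L1,L3}: {L0,L1} ∩ {L0,L2,L3} = {L0}; idom=L0
  L7: preds {L1,L2,L5,L6}: {L0,L1} ∩ {L0,L2} ∩ {L0,L5} ∩ {L0,L6} = {L0}; idom=L0

DF derivation:
  L2←L0: walk · to L0
  L2←L3: walk L3→L2 to L0
  L5←L0: walk · to L0
  L5←L2: walk L2 to L0
  L6←L1: walk L1 to L0
  L6←L3: walk L3→L2 to L0
  L7←L1: walk L1 to L0
  L7←L2: walk L2 to L0
  L7←L5: walk L5 to L0
  L7←L6: walk L6 to L0
  L0 → ∅
  L1 → {L6,L7}
  L2 → {L2,L5,L6,L7}
  L3 → {L2,L6}
  L4 → ∅
  L5 → {L7}
  L6 → {L7}
  L7 → ∅

DF(L6) = ["L7"]

Answer: ["L7"]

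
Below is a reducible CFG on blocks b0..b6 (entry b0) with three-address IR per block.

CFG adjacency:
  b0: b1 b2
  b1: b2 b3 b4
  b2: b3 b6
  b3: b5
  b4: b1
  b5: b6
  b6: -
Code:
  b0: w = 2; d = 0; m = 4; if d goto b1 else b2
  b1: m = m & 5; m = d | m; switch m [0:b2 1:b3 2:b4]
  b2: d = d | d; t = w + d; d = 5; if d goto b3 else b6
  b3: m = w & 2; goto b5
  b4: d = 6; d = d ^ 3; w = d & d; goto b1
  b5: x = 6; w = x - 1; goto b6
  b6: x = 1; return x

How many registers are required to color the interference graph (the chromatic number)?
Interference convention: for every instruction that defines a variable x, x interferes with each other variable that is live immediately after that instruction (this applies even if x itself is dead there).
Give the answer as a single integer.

Per-block:
  b0: {d,m,w} / ∅
  b1: {m} / {d,m}
  b2: {d,t} / {d,w}
  b3: {m} / {w}
  b4: {d,w} / ∅
  b5: {w,x} / ∅
  b6: {x} / ∅

Live sets:
  b0: in=∅ out={d,m,w}
  b1: in={d,m,w} out={d,m,w}
  b2: in={d,w} out={w}
  b3: in={w} out=∅
  b4: in={m} out={d,m,w}
  b5: in=∅ out=∅
  b6: in=∅ out=∅

Interference:
  d — {m,w}
  m — {d,w}
  t — {w}
  w — {d,m,t}
  x — ∅

Registers:
  clique {d,m,w} ⇒ need ≥ 3
  assign d→c1 m→c2 t→c1 w→c0 x→c0 — no edge inside a register ⇒ χ ≤ 3
  χ = 3

Answer: 3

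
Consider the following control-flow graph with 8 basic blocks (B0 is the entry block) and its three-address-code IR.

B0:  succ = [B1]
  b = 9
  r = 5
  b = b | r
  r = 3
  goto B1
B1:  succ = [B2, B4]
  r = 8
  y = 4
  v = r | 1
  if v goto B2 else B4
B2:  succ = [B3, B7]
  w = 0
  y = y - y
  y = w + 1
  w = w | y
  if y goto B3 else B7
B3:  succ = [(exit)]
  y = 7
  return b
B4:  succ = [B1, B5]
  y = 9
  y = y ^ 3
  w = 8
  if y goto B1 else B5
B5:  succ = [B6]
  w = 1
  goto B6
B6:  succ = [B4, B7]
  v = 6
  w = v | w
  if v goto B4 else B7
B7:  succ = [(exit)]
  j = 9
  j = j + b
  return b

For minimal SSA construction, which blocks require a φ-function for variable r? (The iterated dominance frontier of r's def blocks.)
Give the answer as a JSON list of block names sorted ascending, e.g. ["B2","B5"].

idom tree: B1←B0 B2←B1 B3←B2 B4←B1 B5←B4 B6←B5 B7←B1
Dom∩ at merges:
  B1: preds {B0,B4}: {B0} ∩ {B0,B1,B4} = {B0}; idom=B0
  B4: preds {B1,B6}: {B0,B1} ∩ {B0,B1,B4,B5,B6} = {B0,B1}; idom=B1
  B7: preds {B2,B6}: {B0,B1,B2} ∩ {B0,B1,B4,B5,B6} = {B0,B1}; idom=B1

DF walk-up:
  join B1 pred B0: · stop@B0
  join B1 pred B4: B4→B1 stop@B0
  join B4 pred B1: · stop@B1
  join B4 pred B6: B6→B5→B4 stop@B1
  join B7 pred B2: B2 stop@B1
  join B7 pred B6: B6→B5→B4 stop@B1
  B0: DF=∅
  B1: DF={B1}
  B2: DF={B7}
  B3: DF=∅
  B4: DF={B1,B4,B7}
  B5: DF={B4,B7}
  B6: DF={B4,B7}
  B7: DF=∅

φ for r: defs {B0,B1}
  DF⁺ = {B1}

Answer: ["B1"]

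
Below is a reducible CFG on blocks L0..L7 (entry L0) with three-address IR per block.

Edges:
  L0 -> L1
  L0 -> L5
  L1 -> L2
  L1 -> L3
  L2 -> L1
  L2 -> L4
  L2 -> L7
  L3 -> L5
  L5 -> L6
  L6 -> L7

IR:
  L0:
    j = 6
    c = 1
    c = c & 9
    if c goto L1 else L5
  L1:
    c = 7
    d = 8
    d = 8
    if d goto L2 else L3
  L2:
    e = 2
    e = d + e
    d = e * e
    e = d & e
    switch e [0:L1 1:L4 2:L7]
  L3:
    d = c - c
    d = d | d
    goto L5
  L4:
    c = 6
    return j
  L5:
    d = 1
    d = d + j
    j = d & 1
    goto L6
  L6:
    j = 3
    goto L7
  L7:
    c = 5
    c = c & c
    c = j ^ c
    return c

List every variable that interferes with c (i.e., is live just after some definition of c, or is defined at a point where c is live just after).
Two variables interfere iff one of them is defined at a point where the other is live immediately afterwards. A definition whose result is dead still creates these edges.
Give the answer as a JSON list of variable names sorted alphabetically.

Per-block:
  L0: def={c,j} ue=∅
  L1: def={c,d} ue=∅
  L2: def={d,e} ue={d}
  L3: def={d} ue={c}
  L4: def={c} ue={j}
  L5: def={d,j} ue={j}
  L6: def={j} ue=∅
  L7: def={c} ue={j}

Live sets:
  L0: in=∅ out={j}
  L1: in={j} out={c,d,j}
  L2: in={d,j} out={j}
  L3: in={c,j} out={j}
  L4: in={j} out=∅
  L5: in={j} out=∅
  L6: in=∅ out={j}
  L7: in={j} out=∅

Conflict graph:
  c↔{d,j}
  d↔{c,e,j}
  e↔{d,j}
  j↔{c,d,e}

N(c) = ["d", "j"]

Answer: ["d", "j"]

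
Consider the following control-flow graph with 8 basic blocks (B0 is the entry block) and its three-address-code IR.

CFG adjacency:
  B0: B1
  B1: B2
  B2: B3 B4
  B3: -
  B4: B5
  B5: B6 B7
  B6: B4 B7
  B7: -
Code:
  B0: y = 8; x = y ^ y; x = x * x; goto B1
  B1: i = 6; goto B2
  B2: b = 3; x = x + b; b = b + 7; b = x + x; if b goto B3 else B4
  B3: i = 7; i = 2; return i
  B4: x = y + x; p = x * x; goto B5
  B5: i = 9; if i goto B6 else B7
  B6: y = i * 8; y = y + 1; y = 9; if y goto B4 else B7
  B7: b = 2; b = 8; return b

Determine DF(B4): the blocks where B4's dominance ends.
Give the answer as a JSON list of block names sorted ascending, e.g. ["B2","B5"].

Answer: ["B4"]

Derivation:
idom tree: B1←B0 B2←B1 B3←B2 B4←B2 B5←B4 B6←B5 B7←B5
Dom at joins:
  B4: preds {B2,B6}: {B0,B1,B2} ∩ {B0,B1,B2,B4,B5,B6} = {B0,B1,B2}; idom=B2
  B7: preds {B5,B6}: {B0,B1,B2,B4,B5} ∩ {B0,B1,B2,B4,B5,B6} = {B0,B1,B2,B4,B5}; idom=B5

Frontier:
  join B4 pred B2: · stop@B2
  join B4 pred B6: B6→B5→B4 stop@B2
  join B7 pred B5: · stop@B5
  join B7 pred B6: B6 stop@B5
  B0: DF=∅
  B1: DF=∅
  B2: DF=∅
  B3: DF=∅
  B4: DF={B4}
  B5: DF={B4}
  B6: DF={B4,B7}
  B7: DF=∅

DF(B4) = ["B4"]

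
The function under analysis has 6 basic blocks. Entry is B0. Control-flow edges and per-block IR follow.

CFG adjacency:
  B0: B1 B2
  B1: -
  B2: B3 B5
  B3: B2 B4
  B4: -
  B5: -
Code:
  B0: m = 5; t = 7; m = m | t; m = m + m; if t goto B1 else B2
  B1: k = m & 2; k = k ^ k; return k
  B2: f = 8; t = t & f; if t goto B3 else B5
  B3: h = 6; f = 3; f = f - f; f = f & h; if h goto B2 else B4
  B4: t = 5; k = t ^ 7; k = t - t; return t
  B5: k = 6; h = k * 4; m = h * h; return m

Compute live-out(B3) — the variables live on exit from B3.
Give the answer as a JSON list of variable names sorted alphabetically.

Per-block:
  B0 def {m,t} use ∅
  B1 def {k} use {m}
  B2 def {f,t} use {t}
  B3 def {f,h} use ∅
  B4 def {k,t} use ∅
  B5 def {h,k,m} use ∅

Liveness:
  B0 li=∅ lo={m,t}
  B1 li={m} lo=∅
  B2 li={t} lo={t}
  B3 li={t} lo={t}
  B4 li=∅ lo=∅
  B5 li=∅ lo=∅

live-out(B3) = ["t"]

Answer: ["t"]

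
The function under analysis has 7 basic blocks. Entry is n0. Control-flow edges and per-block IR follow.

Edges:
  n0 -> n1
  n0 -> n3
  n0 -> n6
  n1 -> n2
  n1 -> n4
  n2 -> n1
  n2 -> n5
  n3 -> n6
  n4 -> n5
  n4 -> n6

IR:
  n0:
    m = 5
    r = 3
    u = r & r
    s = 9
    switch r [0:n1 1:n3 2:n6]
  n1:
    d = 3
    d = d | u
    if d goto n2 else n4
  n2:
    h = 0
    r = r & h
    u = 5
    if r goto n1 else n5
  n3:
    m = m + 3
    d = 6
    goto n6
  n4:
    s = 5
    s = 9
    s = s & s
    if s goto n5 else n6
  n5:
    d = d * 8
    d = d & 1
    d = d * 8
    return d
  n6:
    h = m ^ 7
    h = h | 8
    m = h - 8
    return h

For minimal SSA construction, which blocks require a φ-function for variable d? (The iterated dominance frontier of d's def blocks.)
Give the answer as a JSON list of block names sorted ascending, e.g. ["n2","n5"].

Answer: ["n1", "n6"]

Working:
idom tree: n1←n0 n2←n1 n3←n0 n4←n1 n5←n1 n6←n0
Dom∩ at merges:
  n1: preds {n0,n2}: {n0} ∩ {n0,n1,n2} = {n0}; idom=n0
  n5: preds {n2,n4}: {n0,n1,n2} ∩ {n0,n1,n4} = {n0,n1}; idom=n1
  n6: preds {n0,n3,n4}: {n0} ∩ {n0,n3} ∩ {n0,n1,n4} = {n0}; idom=n0

Frontier:
  n1←n0: walk · to n0
  n1←n2: walk n2→n1 to n0
  n5←n2: walk n2 to n1
  n5←n4: walk n4 to n1
  n6←n0: walk · to n0
  n6←n3: walk n3 to n0
  n6←n4: walk n4→n1 to n0
  n0: DF=∅
  n1: DF={n1,n6}
  n2: DF={n1,n5}
  n3: DF={n6}
  n4: DF={n5,n6}
  n5: DF=∅
  n6: DF=∅

φ for d: defs {n1,n3,n5}
  DF⁺ = {n1,n6}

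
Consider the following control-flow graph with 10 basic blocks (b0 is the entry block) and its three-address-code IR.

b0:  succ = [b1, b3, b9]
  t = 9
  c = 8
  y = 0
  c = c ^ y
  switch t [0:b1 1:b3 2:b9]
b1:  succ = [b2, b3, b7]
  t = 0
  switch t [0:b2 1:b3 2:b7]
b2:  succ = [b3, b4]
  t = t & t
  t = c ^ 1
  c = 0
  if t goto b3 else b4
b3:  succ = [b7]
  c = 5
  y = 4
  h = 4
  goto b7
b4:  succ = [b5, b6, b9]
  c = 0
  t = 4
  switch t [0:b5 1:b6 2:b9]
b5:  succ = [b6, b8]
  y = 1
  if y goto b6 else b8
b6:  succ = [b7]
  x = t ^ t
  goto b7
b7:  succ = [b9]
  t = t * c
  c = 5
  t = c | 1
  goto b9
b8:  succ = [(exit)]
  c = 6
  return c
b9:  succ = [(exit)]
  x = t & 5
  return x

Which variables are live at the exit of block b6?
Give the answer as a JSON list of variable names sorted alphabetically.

Answer: ["c", "t"]

Working:
Block summaries:
  b0: {c,t,y} / ∅
  b1: {t} / ∅
  b2: {c,t} / {c,t}
  b3: {c,h,y} / ∅
  b4: {c,t} / ∅
  b5: {y} / ∅
  b6: {x} / {t}
  b7: {c,t} / {c,t}
  b8: {c} / ∅
  b9: {x} / {t}

Live sets:
  b0: in=∅ out={c,t}
  b1: in={c} out={c,t}
  b2: in={c,t} out={t}
  b3: in={t} out={c,t}
  b4: in=∅ out={c,t}
  b5: in={c,t} out={c,t}
  b6: in={c,t} out={c,t}
  b7: in={c,t} out={t}
  b8: in=∅ out=∅
  b9: in={t} out=∅

live-out(b6) = ["c", "t"]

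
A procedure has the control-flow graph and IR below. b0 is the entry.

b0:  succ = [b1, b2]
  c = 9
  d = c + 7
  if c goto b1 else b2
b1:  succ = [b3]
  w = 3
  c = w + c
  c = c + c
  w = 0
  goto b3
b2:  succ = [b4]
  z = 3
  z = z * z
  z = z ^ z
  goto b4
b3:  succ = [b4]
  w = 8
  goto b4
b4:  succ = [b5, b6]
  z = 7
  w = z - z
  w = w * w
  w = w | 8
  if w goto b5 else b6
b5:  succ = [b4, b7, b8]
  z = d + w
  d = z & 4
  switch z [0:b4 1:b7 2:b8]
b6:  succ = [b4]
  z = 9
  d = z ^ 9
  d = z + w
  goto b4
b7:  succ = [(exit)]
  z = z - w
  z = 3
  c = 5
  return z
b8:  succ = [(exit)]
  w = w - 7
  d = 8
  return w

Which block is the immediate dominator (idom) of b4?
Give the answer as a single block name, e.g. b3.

idom tree: b1←b0 b2←b0 b3←b1 b4←b0 b5←b4 b6←b4 b7←b5 b8←b5
Join-block Dom:
  b4: preds {b2,b3,b5,b6}: {b0,b2} ∩ {b0,b1,b3} ∩ {b0,b4,b5} ∩ {b0,b4,b6} = {b0}; idom=b0

idom(b4) = b0

Answer: b0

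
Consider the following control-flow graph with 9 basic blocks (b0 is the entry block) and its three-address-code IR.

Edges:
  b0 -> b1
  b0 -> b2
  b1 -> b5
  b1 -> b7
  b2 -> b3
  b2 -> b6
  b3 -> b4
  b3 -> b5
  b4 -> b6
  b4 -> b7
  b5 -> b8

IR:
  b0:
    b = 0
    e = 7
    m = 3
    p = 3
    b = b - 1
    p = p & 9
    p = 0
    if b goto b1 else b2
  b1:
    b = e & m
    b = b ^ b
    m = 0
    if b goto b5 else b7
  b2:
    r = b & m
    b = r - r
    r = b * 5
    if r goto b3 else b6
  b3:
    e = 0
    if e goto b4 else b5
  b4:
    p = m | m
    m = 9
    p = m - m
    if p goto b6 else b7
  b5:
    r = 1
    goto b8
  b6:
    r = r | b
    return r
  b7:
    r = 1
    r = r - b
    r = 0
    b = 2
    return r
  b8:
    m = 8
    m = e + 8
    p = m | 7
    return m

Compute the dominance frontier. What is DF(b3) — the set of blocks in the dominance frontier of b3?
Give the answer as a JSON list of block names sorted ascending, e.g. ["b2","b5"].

idom tree: b1←b0 b2←b0 b3←b2 b4←b3 b5←b0 b6←b2 b7←b0 b8←b5
Dom∩ at merges:
  b5: preds {b1,b3}: {b0,b1} ∩ {b0,b2,b3} = {b0}; idom=b0
  b6: preds {b2,b4}: {b0,b2} ∩ {b0,b2,b3,b4} = {b0,b2}; idom=b2
  b7: preds {b1,b4}: {b0,b1} ∩ {b0,b2,b3,b4} = {b0}; idom=b0

DF derivation:
  join b5 pred b1: b1 stop@b0
  join b5 pred b3: b3→b2 stop@b0
  join b6 pred b2: · stop@b2
  join b6 pred b4: b4→b3 stop@b2
  join b7 pred b1: b1 stop@b0
  join b7 pred b4: b4→b3→b2 stop@b0
  DF(b0)=∅
  DF(b1)={b5,b7}
  DF(b2)={b5,b7}
  DF(b3)={b5,b6,b7}
  DF(b4)={b6,b7}
  DF(b5)=∅
  DF(b6)=∅
  DF(b7)=∅
  DF(b8)=∅

DF(b3) = ["b5", "b6", "b7"]

Answer: ["b5", "b6", "b7"]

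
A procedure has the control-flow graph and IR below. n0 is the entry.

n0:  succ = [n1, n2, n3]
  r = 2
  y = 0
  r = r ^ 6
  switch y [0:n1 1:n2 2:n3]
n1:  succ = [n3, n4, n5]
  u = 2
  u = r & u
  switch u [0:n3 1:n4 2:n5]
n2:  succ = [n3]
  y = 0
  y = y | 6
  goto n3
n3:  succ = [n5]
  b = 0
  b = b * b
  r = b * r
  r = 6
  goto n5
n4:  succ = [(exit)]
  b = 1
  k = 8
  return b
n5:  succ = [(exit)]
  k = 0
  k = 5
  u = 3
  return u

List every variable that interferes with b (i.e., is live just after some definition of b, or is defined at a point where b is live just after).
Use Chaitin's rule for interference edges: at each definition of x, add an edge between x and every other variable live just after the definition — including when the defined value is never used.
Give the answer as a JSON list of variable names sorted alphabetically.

def/use:
  n0 def {r,y} use ∅
  n1 def {u} use {r}
  n2 def {y} use ∅
  n3 def {b,r} use {r}
  n4 def {b,k} use ∅
  n5 def {k,u} use ∅

Backward fixpoint:
  live n0: ∅→{r}
  live n1: {r}→{r}
  live n2: {r}→{r}
  live n3: {r}→∅
  live n4: ∅→∅
  live n5: ∅→∅

Interfere edges:
  b — {k,r}
  k — {b}
  r — {b,u,y}
  u — {r}
  y — {r}

N(b) = ["k", "r"]

Answer: ["k", "r"]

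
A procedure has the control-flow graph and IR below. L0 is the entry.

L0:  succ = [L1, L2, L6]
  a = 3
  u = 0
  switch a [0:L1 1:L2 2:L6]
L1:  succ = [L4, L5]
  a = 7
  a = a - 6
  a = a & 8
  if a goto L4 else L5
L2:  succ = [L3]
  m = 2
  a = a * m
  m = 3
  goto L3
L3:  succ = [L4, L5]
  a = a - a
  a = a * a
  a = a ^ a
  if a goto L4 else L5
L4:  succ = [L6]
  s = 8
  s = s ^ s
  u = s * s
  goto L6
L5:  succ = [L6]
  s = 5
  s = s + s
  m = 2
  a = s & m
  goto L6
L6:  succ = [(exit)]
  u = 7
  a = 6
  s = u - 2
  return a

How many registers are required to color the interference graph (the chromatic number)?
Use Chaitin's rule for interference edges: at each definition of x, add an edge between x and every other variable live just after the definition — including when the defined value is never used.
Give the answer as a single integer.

Block summaries:
  L0 def {a,u} use ∅
  L1 def {a} use ∅
  L2 def {a,m} use {a}
  L3 def {a} use {a}
  L4 def {s,u} use ∅
  L5 def {a,m,s} use ∅
  L6 def {a,s,u} use ∅

Live sets:
  L0: in=∅ out={a}
  L1: in=∅ out=∅
  L2: in={a} out={a}
  L3: in={a} out=∅
  L4: in=∅ out=∅
  L5: in=∅ out=∅
  L6: in=∅ out=∅

Interference:
  a — {m,s,u}
  m — {a,s}
  s — {a,m}
  u — {a}

Chromatic number:
  clique {a,m,s} ⇒ need ≥ 3
  assign a→r0 m→r1 s→r2 u→r1 — no edge inside a register ⇒ χ ≤ 3
  χ = 3

Answer: 3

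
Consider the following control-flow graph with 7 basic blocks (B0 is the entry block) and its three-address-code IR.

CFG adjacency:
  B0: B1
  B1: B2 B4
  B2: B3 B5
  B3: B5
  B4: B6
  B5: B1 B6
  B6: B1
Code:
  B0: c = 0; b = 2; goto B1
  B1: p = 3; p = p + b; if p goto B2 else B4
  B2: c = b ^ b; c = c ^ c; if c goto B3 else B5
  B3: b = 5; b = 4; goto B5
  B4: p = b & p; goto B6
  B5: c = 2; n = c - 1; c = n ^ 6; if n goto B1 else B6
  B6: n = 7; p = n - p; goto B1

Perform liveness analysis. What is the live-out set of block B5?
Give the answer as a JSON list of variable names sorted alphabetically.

Block summaries:
  B0: def={b,c} ue=∅
  B1: def={p} ue={b}
  B2: def={c} ue={b}
  B3: def={b} ue=∅
  B4: def={p} ue={b,p}
  B5: def={c,n} ue=∅
  B6: def={n,p} ue={p}

Live sets:
  B0 li=∅ lo={b}
  B1 li={b} lo={b,p}
  B2 li={b,p} lo={b,p}
  B3 li={p} lo={b,p}
  B4 li={b,p} lo={b,p}
  B5 li={b,p} lo={b,p}
  B6 li={b,p} lo={b}

live-out(B5) = ["b", "p"]

Answer: ["b", "p"]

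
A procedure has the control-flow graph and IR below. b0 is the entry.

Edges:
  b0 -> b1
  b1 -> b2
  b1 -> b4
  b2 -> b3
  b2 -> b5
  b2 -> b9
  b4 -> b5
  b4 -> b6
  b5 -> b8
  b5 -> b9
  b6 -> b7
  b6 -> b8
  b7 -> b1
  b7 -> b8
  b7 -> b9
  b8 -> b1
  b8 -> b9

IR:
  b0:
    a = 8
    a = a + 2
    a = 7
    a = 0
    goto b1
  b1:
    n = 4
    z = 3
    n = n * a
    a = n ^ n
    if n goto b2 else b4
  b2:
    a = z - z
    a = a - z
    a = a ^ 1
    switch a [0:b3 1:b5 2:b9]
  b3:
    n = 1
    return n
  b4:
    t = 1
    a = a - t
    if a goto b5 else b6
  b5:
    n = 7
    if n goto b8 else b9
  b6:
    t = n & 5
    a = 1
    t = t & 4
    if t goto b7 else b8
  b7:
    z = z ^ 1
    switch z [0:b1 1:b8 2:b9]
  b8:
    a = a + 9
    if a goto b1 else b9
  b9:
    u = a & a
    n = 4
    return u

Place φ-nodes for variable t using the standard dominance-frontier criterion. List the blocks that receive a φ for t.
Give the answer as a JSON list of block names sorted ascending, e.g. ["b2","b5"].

Answer: ["b1", "b5", "b8", "b9"]

Analysis:
idom tree: b1←b0 b2←b1 b3←b2 b4←b1 b5←b1 b6←b4 b7←b6 b8←b1 b9←b1
Join-block Dom:
  b1: preds {b0,b7,b8}: {b0} ∩ {b0,b1,b4,b6,b7} ∩ {b0,b1,b8} = {b0}; idom=b0
  b5: preds {b2,b4}: {b0,b1,b2} ∩ {b0,b1,b4} = {b0,b1}; idom=b1
  b8: preds {b5,b6,b7}: {b0,b1,b5} ∩ {b0,b1,b4,b6} ∩ {b0,b1,b4,b6,b7} = {b0,b1}; idom=b1
  b9: preds {b2,b5,b7,b8}: {b0,b1,b2} ∩ {b0,b1,b5} ∩ {b0,b1,b4,b6,b7} ∩ {b0,b1,b8} = {b0,b1}; idom=b1

Frontier:
  b1←b0: walk · to b0
  b1←b7: walk b7→b6→b4→b1 to b0
  b1←b8: walk b8→b1 to b0
  b5←b2: walk b2 to b1
  b5←b4: walk b4 to b1
  b8←b5: walk b5 to b1
  b8←b6: walk b6→b4 to b1
  b8←b7: walk b7→b6→b4 to b1
  b9←b2: walk b2 to b1
  b9←b5: walk b5 to b1
  b9←b7: walk b7→b6→b4 to b1
  b9←b8: walk b8 to b1
  b0: DF=∅
  b1: DF={b1}
  b2: DF={b5,b9}
  b3: DF=∅
  b4: DF={b1,b5,b8,b9}
  b5: DF={b8,b9}
  b6: DF={b1,b8,b9}
  b7: DF={b1,b8,b9}
  b8: DF={b1,b9}
  b9: DF=∅

φ for t: defs {b4,b6}
  DF⁺ = {b1,b5,b8,b9}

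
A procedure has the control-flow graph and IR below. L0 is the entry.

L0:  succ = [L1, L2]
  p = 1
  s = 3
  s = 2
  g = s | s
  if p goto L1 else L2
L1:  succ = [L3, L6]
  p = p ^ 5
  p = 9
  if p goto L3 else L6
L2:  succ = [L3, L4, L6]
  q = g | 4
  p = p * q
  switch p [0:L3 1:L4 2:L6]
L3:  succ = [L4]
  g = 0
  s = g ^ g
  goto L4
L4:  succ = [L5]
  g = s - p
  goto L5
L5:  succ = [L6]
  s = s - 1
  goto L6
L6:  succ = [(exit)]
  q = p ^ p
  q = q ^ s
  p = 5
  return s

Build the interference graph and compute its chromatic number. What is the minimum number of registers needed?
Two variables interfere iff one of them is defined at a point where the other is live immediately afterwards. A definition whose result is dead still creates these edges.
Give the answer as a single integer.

Answer: 3

Working:
Per-block:
  L0: {g,p,s} / ∅
  L1: {p} / {p}
  L2: {p,q} / {g,p}
  L3: {g,s} / ∅
  L4: {g} / {p,s}
  L5: {s} / {s}
  L6: {p,q} / {p,s}

Backward fixpoint:
  L0 li=∅ lo={g,p,s}
  L1 li={p,s} lo={p,s}
  L2 li={g,p,s} lo={p,s}
  L3 li={p} lo={p,s}
  L4 li={p,s} lo={p,s}
  L5 li={p,s} lo={p,s}
  L6 li={p,s} lo=∅

Conflict graph:
  g: {p,s}
  p: {g,q,s}
  q: {p,s}
  s: {g,p,q}

Chromatic number:
  {g,p,s} pairwise interfere (3-clique) ⇒ χ ≥ 3
  3-colouring: R0={p}  R1={s}  R2={g,q}
  χ = 3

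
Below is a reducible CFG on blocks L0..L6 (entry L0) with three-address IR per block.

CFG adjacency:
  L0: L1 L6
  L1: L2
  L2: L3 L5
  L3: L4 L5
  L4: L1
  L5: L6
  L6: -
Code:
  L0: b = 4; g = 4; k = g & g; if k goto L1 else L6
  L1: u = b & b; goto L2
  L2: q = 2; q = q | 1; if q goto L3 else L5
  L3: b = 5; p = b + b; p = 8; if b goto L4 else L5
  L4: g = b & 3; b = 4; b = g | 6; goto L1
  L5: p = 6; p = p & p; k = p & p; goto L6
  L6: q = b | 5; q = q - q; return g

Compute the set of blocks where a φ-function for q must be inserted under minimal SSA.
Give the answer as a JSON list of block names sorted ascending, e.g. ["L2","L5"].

idom tree: L1←L0 L2←L1 L3←L2 L4←L3 L5←L2 L6←L0
Join-block Dom:
  L1: preds {L0,L4}: {L0} ∩ {L0,L1,L2,L3,L4} = {L0}; idom=L0
  L5: preds {L2,L3}: {L0,L1,L2} ∩ {L0,L1,L2,L3} = {L0,L1,L2}; idom=L2
  L6: preds {L0,L5}: {L0} ∩ {L0,L1,L2,L5} = {L0}; idom=L0

DF derivation:
  join L1 pred L0: · stop@L0
  join L1 pred L4: L4→L3→L2→L1 stop@L0
  join L5 pred L2: · stop@L2
  join L5 pred L3: L3 stop@L2
  join L6 pred L0: · stop@L0
  join L6 pred L5: L5→L2→L1 stop@L0
  DF(L0)=∅
  DF(L1)={L1,L6}
  DF(L2)={L1,L6}
  DF(L3)={L1,L5}
  DF(L4)={L1}
  DF(L5)={L6}
  DF(L6)=∅

φ for q: defs {L2,L6}
  DF⁺ = {L1,L6}

Answer: ["L1", "L6"]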